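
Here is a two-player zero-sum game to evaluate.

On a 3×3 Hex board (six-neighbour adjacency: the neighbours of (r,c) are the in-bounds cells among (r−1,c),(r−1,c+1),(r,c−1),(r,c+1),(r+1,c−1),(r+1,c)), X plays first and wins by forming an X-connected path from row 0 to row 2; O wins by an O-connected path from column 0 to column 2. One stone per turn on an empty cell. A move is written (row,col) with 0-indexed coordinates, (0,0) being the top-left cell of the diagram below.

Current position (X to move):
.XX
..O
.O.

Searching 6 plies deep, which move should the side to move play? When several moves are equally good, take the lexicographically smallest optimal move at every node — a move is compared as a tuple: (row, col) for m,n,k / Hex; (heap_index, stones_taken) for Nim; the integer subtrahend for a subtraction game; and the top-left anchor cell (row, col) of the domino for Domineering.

X's best at [.XX/..O/.O.]: (2,0)

ply 1, X at .XX/..O/.O. | (0,0)=-1→XXX/..O/.O.; (1,0)=-1→.XX/X.O/.O.; (1,1)=-1→.XX/.XO/.O.; (2,0)=+1→.XX/..O/XO.*; (2,2)=-1→.XX/..O/.OX
ply 2, O at .XX/..O/XO. | (0,0)=-1→OXX/..O/XO.*; (1,0)=-1→.XX/O.O/XO.; (1,1)=-1→.XX/.OO/XO.; (2,2)=-1→.XX/..O/XOO
ply 3, X at OXX/..O/XO. | (1,0)=+1→OXX/X.O/XO.*; (1,1)=+1→OXX/.XO/XO.; (2,2)=+1→OXX/..O/XOX
ply 4: OXX/X.O/XO. is terminal -1 (O); from .XX/..O/.O. depth 6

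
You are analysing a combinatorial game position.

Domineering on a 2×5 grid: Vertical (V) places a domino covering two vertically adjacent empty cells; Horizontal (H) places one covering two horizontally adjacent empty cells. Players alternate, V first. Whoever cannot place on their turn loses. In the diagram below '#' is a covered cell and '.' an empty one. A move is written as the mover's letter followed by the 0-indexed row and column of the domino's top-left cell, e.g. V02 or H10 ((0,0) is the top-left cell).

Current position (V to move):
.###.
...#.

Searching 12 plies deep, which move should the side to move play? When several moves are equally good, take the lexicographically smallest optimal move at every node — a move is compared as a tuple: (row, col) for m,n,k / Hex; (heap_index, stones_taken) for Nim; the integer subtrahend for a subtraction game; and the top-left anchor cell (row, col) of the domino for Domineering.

p1 V@[.###./...#.]: V00[####./#..#.]+1* V04[.####/...##]-1
p2 H@[####./#..#.]: H11[####./####.]-1*
p3 V@[####./####.]: V04[#####/#####]+1*
p4 H@[#####/#####] terminal -1; root [.###./...#.] d12

V's best at [.###./...#.]: V00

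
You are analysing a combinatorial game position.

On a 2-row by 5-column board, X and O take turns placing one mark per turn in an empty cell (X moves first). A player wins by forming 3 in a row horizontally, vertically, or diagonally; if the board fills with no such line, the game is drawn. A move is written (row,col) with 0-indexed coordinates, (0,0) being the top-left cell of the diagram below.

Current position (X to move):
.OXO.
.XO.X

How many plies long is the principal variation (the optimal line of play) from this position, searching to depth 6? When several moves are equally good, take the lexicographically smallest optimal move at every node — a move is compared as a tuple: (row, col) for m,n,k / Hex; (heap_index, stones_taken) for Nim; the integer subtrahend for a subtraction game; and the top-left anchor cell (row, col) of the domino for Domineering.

p1 X@[.OXO./.XO.X]: (0,0)[XOXO./.XO.X]+0* (0,4)[.OXOX/.XO.X]+0 (1,0)[.OXO./XXO.X]+0 (1,3)[.OXO./.XOXX]+0
p2 O@[XOXO./.XO.X]: (0,4)[XOXOO/.XO.X]+0* (1,0)[XOXO./OXO.X]+0 (1,3)[XOXO./.XOOX]+0
p3 X@[XOXOO/.XO.X]: (1,0)[XOXOO/XXO.X]+0* (1,3)[XOXOO/.XOXX]+0
p4 O@[XOXOO/XXO.X]: (1,3)[XOXOO/XXOOX]+0*
p5 X@[XOXOO/XXOOX] terminal +0; root [.OXO./.XO.X] d6

PV length from [.OXO./.XO.X]: 4 plies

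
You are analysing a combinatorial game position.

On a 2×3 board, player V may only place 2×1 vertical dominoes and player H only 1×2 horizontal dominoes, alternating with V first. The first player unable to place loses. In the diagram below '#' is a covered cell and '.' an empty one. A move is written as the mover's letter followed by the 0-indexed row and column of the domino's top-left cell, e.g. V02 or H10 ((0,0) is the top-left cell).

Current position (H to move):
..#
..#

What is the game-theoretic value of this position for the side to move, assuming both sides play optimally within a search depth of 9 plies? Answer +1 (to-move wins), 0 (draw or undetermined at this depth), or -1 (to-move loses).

value(..#/..#, H) = +1

p1 H@[..#/..#]: H00[###/..#]+1* H10[..#/###]+1
p2 V@[###/..#] terminal -1; root [..#/..#] d9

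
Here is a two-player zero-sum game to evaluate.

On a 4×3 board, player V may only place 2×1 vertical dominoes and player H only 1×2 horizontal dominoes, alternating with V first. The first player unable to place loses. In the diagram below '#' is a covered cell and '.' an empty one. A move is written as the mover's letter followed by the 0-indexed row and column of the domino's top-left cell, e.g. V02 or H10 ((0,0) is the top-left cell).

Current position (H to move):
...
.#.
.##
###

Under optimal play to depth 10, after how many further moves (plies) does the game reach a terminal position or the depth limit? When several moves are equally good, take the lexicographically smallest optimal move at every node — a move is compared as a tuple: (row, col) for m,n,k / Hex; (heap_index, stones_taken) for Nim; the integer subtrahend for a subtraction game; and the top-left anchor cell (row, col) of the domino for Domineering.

p1 H@[.../.#./.##/###]: H00[##./.#./.##/###]-1* H01[.##/.#./.##/###]-1
p2 V@[##./.#./.##/###]: V02[###/.##/.##/###]+1* V10[##./##./###/###]+1
p3 H@[###/.##/.##/###] terminal -1; root [.../.#./.##/###] d10

PV length from [.../.#./.##/###]: 2 plies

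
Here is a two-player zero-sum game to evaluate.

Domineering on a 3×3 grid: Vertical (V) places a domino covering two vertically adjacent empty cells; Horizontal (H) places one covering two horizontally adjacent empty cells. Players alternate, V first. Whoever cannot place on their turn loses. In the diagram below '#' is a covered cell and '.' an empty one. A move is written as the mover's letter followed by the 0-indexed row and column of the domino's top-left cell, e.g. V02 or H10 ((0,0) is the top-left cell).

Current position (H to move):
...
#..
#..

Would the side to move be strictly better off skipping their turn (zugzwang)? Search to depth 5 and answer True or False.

ply 1, H at .../#../#.. | H00=-1→##./#../#..; H01=-1→.##/#../#..; H11=+1→.../###/#..*; H21=-1→.../#../###
ply 2: .../###/#.. is terminal -1 (V); from .../#../#.. depth 5
pass branch (V moves first from the same position):
  | ply 1, V at .../#../#.. | V01=+1→.#./##./#..*; V02=+1→..#/#.#/#..; V11=+1→.../##./##.; V12=+1→.../#.#/#.#
  | ply 2, H at .#./##./#.. | H21=-1→.#./##./###*
  | ply 3, V at .#./##./### | V02=+1→.##/###/###*
  | ply 4: .##/###/### is terminal -1 (H); from .../#../#.. depth 5
H moving scores +1; H passing scores -1

zugzwang(.../#../#.., H) = False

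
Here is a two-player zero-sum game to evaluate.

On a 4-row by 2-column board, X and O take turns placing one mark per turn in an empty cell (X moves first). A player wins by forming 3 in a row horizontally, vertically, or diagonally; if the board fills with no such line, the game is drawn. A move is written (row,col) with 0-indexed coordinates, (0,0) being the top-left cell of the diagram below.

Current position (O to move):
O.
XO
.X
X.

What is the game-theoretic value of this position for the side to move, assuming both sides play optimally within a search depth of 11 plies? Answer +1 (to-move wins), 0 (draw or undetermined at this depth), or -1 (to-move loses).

ply 1, O at O./XO/.X/X. | (0,1)=-1→OO/XO/.X/X.; (2,0)=+0→O./XO/OX/X.*; (3,1)=-1→O./XO/.X/XO
ply 2, X at O./XO/OX/X. | (0,1)=+0→OX/XO/OX/X.*; (3,1)=+0→O./XO/OX/XX
ply 3, O at OX/XO/OX/X. | (3,1)=+0→OX/XO/OX/XO*
ply 4: OX/XO/OX/XO is terminal +0 (X); from O./XO/.X/X. depth 11

value(O./XO/.X/X., O) = 0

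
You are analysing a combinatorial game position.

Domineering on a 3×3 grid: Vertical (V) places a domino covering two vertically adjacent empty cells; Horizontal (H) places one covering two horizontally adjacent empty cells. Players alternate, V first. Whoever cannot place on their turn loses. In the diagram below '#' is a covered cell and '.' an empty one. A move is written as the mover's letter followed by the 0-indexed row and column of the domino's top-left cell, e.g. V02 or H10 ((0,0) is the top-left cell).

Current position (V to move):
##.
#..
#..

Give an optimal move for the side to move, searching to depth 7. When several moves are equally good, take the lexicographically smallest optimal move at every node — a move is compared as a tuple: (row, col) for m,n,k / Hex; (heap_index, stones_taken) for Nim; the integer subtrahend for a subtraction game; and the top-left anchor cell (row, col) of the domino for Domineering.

ply 1, V at ##./#../#.. | V02=-1→###/#.#/#..; V11=+1→##./##./##.*; V12=+1→##./#.#/#.#
ply 2: ##./##./##. is terminal -1 (H); from ##./#../#.. depth 7

V's best at [##./#../#..]: V11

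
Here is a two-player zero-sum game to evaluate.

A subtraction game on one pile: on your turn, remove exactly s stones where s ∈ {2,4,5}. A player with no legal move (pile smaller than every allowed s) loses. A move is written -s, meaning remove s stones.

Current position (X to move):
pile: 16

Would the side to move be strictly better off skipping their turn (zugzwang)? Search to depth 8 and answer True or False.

zugzwang(16, X) = False

ply 1, X at 16 | -2=+1→14*; -4=-1→12; -5=-1→11
ply 2, O at 14 | -2=-1→12*; -4=-1→10; -5=-1→9
ply 3, X at 12 | -2=-1→10; -4=+1→8*; -5=+1→7
ply 4, O at 8 | -2=-1→6*; -4=-1→4; -5=-1→3
ply 5, X at 6 | -2=-1→4; -4=-1→2; -5=+1→1*
ply 6: 1 is terminal -1 (O); from 16 depth 8
if X skipped the turn, O would face:
~ ply 1, O at 16 | -2=+1→14*; -4=-1→12; -5=-1→11
~ ply 2, X at 14 | -2=-1→12*; -4=-1→10; -5=-1→9
~ ply 3, O at 12 | -2=-1→10; -4=+1→8*; -5=+1→7
~ ply 4, X at 8 | -2=-1→6*; -4=-1→4; -5=-1→3
~ ply 5, O at 6 | -2=-1→4; -4=-1→2; -5=+1→1*
~ ply 6: 1 is terminal -1 (X); from 16 depth 8
compare (X): move=+1 vs pass=-1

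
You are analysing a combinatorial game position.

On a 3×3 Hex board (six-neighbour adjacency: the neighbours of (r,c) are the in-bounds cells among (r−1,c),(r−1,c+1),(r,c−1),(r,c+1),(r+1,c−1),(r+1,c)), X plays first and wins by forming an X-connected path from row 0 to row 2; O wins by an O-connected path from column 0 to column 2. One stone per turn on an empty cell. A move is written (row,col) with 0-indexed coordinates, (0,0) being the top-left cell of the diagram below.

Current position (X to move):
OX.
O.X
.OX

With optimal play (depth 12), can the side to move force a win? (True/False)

X winning at [OX./O.X/.OX]: True

ply 1, X at OX./O.X/.OX | (0,2)=+1→OXX/O.X/.OX*; (1,1)=+1→OX./OXX/.OX; (2,0)=+1→OX./O.X/XOX
ply 2: OXX/O.X/.OX is terminal -1 (O); from OX./O.X/.OX depth 12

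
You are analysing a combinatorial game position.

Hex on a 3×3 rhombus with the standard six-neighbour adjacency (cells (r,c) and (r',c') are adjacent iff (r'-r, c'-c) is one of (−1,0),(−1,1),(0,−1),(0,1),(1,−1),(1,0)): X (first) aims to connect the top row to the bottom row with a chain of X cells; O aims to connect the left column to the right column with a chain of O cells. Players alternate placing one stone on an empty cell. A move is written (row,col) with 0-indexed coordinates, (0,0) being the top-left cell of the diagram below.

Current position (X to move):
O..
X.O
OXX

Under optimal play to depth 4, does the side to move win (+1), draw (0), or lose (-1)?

value(O../X.O/OXX, X) = +1

p1 X@[O../X.O/OXX]: (0,1)[OX./X.O/OXX]-1 (0,2)[O.X/X.O/OXX]-1 (1,1)[O../XXO/OXX]+1*
p2 O@[O../XXO/OXX]: (0,1)[OO./XXO/OXX]-1* (0,2)[O.O/XXO/OXX]-1
p3 X@[OO./XXO/OXX]: (0,2)[OOX/XXO/OXX]+1*
p4 O@[OOX/XXO/OXX] terminal -1; root [O../X.O/OXX] d4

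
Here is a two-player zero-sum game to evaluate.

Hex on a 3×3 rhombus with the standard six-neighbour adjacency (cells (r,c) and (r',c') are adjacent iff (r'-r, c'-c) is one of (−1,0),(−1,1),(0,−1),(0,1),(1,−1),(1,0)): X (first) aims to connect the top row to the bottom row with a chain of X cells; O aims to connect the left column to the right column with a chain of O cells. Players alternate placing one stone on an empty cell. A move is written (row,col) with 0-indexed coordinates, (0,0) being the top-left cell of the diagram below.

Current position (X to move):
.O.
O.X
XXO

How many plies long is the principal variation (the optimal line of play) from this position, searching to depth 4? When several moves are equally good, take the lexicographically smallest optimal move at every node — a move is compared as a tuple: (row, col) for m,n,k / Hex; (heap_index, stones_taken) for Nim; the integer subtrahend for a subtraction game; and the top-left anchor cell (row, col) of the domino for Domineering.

[.O./O.X/XXO] X move#1: (0,0):-1/XO./O.X/XXO, (0,2):+1/.OX/O.X/XXO*, (1,1):-1/.O./OXX/XXO
[.OX/O.X/XXO] end (terminal -1, O#2); searched .O./O.X/XXO to 4

PV length from [.O./O.X/XXO]: 1 ply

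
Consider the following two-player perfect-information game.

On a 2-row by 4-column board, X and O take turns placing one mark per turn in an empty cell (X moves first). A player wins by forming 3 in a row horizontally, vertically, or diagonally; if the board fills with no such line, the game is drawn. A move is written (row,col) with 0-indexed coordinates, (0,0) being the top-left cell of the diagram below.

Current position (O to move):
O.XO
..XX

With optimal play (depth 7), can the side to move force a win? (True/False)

[O.XO/..XX] O move#1: (0,1):-1/OOXO/..XX, (1,0):-1/O.XO/O.XX, (1,1):+0/O.XO/.OXX*
[O.XO/.OXX] X move#2: (0,1):+0/OXXO/.OXX*, (1,0):+0/O.XO/XOXX
[OXXO/.OXX] O move#3: (1,0):+0/OXXO/OOXX*
[OXXO/OOXX] end (terminal +0, X#4); searched O.XO/..XX to 7

O winning at [O.XO/..XX]: False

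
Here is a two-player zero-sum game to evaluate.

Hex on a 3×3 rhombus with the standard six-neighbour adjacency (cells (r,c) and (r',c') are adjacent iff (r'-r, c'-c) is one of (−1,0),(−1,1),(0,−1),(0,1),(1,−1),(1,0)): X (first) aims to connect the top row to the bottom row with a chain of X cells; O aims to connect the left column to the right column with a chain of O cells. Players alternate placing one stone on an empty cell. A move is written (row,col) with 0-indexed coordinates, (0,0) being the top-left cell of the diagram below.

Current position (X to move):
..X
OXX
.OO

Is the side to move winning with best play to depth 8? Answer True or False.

X winning at [..X/OXX/.OO]: True

[..X/OXX/.OO] X move#1: (0,0):-1/X.X/OXX/.OO, (0,1):-1/.XX/OXX/.OO, (2,0):+1/..X/OXX/XOO*
[..X/OXX/XOO] end (terminal -1, O#2); searched ..X/OXX/.OO to 8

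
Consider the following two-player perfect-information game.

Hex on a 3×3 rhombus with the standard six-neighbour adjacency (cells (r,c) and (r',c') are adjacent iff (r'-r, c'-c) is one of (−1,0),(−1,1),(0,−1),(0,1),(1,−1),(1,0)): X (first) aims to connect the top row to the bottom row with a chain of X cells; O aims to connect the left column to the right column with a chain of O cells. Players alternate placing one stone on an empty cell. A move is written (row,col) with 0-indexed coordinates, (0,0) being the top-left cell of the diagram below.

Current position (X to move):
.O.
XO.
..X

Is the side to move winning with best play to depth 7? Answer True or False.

ply 1, X at .O./XO./..X | (0,0)=-1→XO./XO./..X*; (0,2)=-1→.OX/XO./..X; (1,2)=-1→.O./XOX/..X; (2,0)=-1→.O./XO./X.X; (2,1)=-1→.O./XO./.XX
ply 2, O at XO./XO./..X | (0,2)=-1→XOO/XO./..X; (1,2)=-1→XO./XOO/..X; (2,0)=+1→XO./XO./O.X*; (2,1)=-1→XO./XO./.OX
ply 3, X at XO./XO./O.X | (0,2)=-1→XOX/XO./O.X*; (1,2)=-1→XO./XOX/O.X; (2,1)=-1→XO./XO./OXX
ply 4, O at XOX/XO./O.X | (1,2)=+1→XOX/XOO/O.X*; (2,1)=-1→XOX/XO./OOX
ply 5: XOX/XOO/O.X is terminal -1 (X); from .O./XO./..X depth 7

X winning at [.O./XO./..X]: False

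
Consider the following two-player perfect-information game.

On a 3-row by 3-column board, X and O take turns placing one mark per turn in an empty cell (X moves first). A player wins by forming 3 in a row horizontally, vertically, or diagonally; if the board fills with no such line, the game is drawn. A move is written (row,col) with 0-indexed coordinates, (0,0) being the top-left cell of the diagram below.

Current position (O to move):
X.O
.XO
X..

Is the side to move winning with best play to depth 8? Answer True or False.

ply 1, O at X.O/.XO/X.. | (0,1)=-1→XOO/.XO/X..; (1,0)=-1→X.O/OXO/X..; (2,1)=-1→X.O/.XO/XO.; (2,2)=+1→X.O/.XO/X.O*
ply 2: X.O/.XO/X.O is terminal -1 (X); from X.O/.XO/X.. depth 8

O winning at [X.O/.XO/X..]: True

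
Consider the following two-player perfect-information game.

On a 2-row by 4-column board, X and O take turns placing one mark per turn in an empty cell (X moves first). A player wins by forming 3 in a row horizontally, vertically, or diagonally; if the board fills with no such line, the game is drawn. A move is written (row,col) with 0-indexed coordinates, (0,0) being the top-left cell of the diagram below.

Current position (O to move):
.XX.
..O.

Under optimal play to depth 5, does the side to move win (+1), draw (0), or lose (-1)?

value(.XX./..O., O) = -1

ply 1, O at .XX./..O. | (0,0)=-1→OXX./..O.*; (0,3)=-1→.XXO/..O.; (1,0)=-1→.XX./O.O.; (1,1)=-1→.XX./.OO.; (1,3)=-1→.XX./..OO
ply 2, X at OXX./..O. | (0,3)=+1→OXXX/..O.*; (1,0)=+0→OXX./X.O.; (1,1)=+0→OXX./.XO.; (1,3)=+0→OXX./..OX
ply 3: OXXX/..O. is terminal -1 (O); from .XX./..O. depth 5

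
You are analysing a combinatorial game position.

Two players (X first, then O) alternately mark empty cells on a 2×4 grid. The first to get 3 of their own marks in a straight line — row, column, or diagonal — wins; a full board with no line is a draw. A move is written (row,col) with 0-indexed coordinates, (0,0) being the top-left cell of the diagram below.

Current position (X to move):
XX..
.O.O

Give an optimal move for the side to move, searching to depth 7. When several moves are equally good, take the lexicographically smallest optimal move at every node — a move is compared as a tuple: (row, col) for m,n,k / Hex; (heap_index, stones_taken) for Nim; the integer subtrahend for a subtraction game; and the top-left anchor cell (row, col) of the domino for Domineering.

p1 X@[XX../.O.O]: (0,2)[XXX./.O.O]+1* (0,3)[XX.X/.O.O]-1 (1,0)[XX../XO.O]-1 (1,2)[XX../.OXO]+0
p2 O@[XXX./.O.O] terminal -1; root [XX../.O.O] d7

X's best at [XX../.O.O]: (0,2)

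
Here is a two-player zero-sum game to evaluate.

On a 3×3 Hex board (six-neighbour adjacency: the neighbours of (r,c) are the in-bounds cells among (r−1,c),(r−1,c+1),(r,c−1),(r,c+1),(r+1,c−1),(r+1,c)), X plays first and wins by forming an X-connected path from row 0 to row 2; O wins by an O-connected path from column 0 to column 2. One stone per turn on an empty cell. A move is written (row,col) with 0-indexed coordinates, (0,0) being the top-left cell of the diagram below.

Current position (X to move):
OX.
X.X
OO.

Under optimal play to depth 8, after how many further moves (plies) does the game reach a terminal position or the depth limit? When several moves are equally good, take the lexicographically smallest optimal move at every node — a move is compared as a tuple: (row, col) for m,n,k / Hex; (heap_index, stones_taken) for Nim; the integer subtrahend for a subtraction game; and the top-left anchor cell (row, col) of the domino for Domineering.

PV length from [OX./X.X/OO.]: 3 plies

p1 X@[OX./X.X/OO.]: (0,2)[OXX/X.X/OO.]-1 (1,1)[OX./XXX/OO.]-1 (2,2)[OX./X.X/OOX]+1*
p2 O@[OX./X.X/OOX]: (0,2)[OXO/X.X/OOX]-1* (1,1)[OX./XOX/OOX]-1
p3 X@[OXO/X.X/OOX]: (1,1)[OXO/XXX/OOX]+1*
p4 O@[OXO/XXX/OOX] terminal -1; root [OX./X.X/OO.] d8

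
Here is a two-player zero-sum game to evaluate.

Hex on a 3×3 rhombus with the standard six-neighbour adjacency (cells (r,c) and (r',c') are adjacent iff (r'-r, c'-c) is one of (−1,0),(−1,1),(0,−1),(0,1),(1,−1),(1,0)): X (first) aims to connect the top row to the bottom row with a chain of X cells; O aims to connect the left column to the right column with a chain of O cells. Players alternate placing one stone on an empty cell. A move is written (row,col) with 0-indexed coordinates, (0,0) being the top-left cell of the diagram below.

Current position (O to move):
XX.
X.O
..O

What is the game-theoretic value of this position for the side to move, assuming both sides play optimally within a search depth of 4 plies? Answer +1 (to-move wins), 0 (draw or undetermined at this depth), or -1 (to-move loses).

p1 O@[XX./X.O/..O]: (0,2)[XXO/X.O/..O]-1 (1,1)[XX./XOO/..O]-1 (2,0)[XX./X.O/O.O]+1* (2,1)[XX./X.O/.OO]-1
p2 X@[XX./X.O/O.O]: (0,2)[XXX/X.O/O.O]-1* (1,1)[XX./XXO/O.O]-1 (2,1)[XX./X.O/OXO]-1
p3 O@[XXX/X.O/O.O]: (1,1)[XXX/XOO/O.O]+1* (2,1)[XXX/X.O/OOO]+1
p4 X@[XXX/XOO/O.O] terminal -1; root [XX./X.O/..O] d4

value(XX./X.O/..O, O) = +1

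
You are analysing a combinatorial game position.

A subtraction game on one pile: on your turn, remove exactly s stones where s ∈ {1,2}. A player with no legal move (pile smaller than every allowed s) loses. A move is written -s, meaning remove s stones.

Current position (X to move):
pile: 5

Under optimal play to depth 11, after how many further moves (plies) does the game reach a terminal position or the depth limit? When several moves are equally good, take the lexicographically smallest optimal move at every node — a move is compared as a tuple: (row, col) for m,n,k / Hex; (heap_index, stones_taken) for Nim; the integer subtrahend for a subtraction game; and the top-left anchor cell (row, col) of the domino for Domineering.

PV length from [5]: 3 plies

ply 1, X at 5 | -1=-1→4; -2=+1→3*
ply 2, O at 3 | -1=-1→2*; -2=-1→1
ply 3, X at 2 | -1=-1→1; -2=+1→0*
ply 4: 0 is terminal -1 (O); from 5 depth 11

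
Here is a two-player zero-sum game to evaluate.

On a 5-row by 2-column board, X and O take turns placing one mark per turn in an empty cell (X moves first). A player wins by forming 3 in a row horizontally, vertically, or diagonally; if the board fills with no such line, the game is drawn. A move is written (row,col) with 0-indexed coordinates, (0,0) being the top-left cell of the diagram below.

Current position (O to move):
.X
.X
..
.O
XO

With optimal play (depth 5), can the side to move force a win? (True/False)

ply 1, O at .X/.X/../.O/XO | (0,0)=-1→OX/.X/../.O/XO; (1,0)=-1→.X/OX/../.O/XO; (2,0)=-1→.X/.X/O./.O/XO; (2,1)=+1→.X/.X/.O/.O/XO*; (3,0)=-1→.X/.X/../OO/XO
ply 2: .X/.X/.O/.O/XO is terminal -1 (X); from .X/.X/../.O/XO depth 5

O winning at [.X/.X/../.O/XO]: True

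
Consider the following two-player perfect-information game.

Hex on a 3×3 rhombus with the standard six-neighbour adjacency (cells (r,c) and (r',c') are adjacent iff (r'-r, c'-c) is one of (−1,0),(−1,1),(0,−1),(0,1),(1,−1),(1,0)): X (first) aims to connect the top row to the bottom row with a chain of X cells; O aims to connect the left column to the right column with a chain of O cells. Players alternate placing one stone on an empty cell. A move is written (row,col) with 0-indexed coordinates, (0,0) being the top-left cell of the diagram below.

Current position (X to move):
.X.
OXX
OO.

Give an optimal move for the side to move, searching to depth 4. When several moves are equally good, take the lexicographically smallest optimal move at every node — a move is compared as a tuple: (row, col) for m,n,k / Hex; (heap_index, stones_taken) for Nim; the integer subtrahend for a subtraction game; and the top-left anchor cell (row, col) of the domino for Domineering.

p1 X@[.X./OXX/OO.]: (0,0)[XX./OXX/OO.]-1 (0,2)[.XX/OXX/OO.]-1 (2,2)[.X./OXX/OOX]+1*
p2 O@[.X./OXX/OOX] terminal -1; root [.X./OXX/OO.] d4

X's best at [.X./OXX/OO.]: (2,2)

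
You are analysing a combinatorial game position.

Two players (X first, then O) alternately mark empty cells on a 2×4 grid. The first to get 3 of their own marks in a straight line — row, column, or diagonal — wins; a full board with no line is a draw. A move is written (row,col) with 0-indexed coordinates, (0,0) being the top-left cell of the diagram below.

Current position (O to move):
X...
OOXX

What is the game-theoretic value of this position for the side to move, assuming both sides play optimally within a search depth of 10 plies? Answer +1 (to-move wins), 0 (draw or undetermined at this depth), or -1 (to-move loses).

value(X.../OOXX, O) = 0

[X.../OOXX] O move#1: (0,1):+0/XO../OOXX*, (0,2):+0/X.O./OOXX, (0,3):+0/X..O/OOXX
[XO../OOXX] X move#2: (0,2):+0/XOX./OOXX*, (0,3):+0/XO.X/OOXX
[XOX./OOXX] O move#3: (0,3):+0/XOXO/OOXX*
[XOXO/OOXX] end (terminal +0, X#4); searched X.../OOXX to 10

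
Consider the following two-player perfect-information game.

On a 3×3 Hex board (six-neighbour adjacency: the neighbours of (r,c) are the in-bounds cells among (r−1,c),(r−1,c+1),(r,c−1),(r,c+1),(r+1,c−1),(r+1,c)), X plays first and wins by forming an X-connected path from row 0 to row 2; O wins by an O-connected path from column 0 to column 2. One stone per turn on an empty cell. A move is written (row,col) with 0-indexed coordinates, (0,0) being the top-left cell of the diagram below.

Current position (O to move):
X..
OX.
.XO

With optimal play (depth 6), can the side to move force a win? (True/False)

O winning at [X../OX./.XO]: False

ply 1, O at X../OX./.XO | (0,1)=-1→XO./OX./.XO*; (0,2)=-1→X.O/OX./.XO; (1,2)=-1→X../OXO/.XO; (2,0)=-1→X../OX./OXO
ply 2, X at XO./OX./.XO | (0,2)=+1→XOX/OX./.XO*; (1,2)=-1→XO./OXX/.XO; (2,0)=-1→XO./OX./XXO
ply 3: XOX/OX./.XO is terminal -1 (O); from X../OX./.XO depth 6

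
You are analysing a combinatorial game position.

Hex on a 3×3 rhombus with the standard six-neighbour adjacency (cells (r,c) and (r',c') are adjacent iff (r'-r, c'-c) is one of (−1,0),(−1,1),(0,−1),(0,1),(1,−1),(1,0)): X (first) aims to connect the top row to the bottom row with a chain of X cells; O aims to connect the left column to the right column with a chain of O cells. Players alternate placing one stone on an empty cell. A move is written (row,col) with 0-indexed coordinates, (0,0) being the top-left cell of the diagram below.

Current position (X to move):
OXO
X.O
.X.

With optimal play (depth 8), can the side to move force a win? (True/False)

X winning at [OXO/X.O/.X.]: True

[OXO/X.O/.X.] X move#1: (1,1):+1/OXO/XXO/.X.*, (2,0):+1/OXO/X.O/XX., (2,2):+1/OXO/X.O/.XX
[OXO/XXO/.X.] end (terminal -1, O#2); searched OXO/X.O/.X. to 8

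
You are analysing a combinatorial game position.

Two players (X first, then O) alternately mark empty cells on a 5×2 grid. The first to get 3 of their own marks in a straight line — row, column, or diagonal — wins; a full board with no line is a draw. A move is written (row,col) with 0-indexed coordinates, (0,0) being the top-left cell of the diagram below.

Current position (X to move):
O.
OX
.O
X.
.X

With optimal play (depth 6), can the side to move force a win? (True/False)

p1 X@[O./OX/.O/X./.X]: (0,1)[OX/OX/.O/X./.X]-1 (2,0)[O./OX/XO/X./.X]+0* (3,1)[O./OX/.O/XX/.X]-1 (4,0)[O./OX/.O/X./XX]-1
p2 O@[O./OX/XO/X./.X]: (0,1)[OO/OX/XO/X./.X]-1 (3,1)[O./OX/XO/XO/.X]-1 (4,0)[O./OX/XO/X./OX]+0*
p3 X@[O./OX/XO/X./OX]: (0,1)[OX/OX/XO/X./OX]+0* (3,1)[O./OX/XO/XX/OX]+0
p4 O@[OX/OX/XO/X./OX]: (3,1)[OX/OX/XO/XO/OX]+0*
p5 X@[OX/OX/XO/XO/OX] terminal +0; root [O./OX/.O/X./.X] d6

X winning at [O./OX/.O/X./.X]: False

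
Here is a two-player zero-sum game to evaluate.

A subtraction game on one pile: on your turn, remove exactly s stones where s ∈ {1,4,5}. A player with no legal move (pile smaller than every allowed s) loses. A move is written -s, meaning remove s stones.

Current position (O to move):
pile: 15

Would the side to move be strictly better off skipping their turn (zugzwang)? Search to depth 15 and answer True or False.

p1 O@[15]: -1[14]-1 -4[11]-1 -5[10]+1*
p2 X@[10]: -1[9]-1* -4[6]-1 -5[5]-1
p3 O@[9]: -1[8]+1* -4[5]-1 -5[4]-1
p4 X@[8]: -1[7]-1* -4[4]-1 -5[3]-1
p5 O@[7]: -1[6]-1 -4[3]-1 -5[2]+1*
p6 X@[2]: -1[1]-1*
p7 O@[1]: -1[0]+1*
p8 X@[0] terminal -1; root [15] d15
pass branch (X moves first from the same position):
  | p1 X@[15]: -1[14]-1 -4[11]-1 -5[10]+1*
  | p2 O@[10]: -1[9]-1* -4[6]-1 -5[5]-1
  | p3 X@[9]: -1[8]+1* -4[5]-1 -5[4]-1
  | p4 O@[8]: -1[7]-1* -4[4]-1 -5[3]-1
  | p5 X@[7]: -1[6]-1 -4[3]-1 -5[2]+1*
  | p6 O@[2]: -1[1]-1*
  | p7 X@[1]: -1[0]+1*
  | p8 O@[0] terminal -1; root [15] d15
O moving scores +1; O passing scores -1

zugzwang(15, O) = False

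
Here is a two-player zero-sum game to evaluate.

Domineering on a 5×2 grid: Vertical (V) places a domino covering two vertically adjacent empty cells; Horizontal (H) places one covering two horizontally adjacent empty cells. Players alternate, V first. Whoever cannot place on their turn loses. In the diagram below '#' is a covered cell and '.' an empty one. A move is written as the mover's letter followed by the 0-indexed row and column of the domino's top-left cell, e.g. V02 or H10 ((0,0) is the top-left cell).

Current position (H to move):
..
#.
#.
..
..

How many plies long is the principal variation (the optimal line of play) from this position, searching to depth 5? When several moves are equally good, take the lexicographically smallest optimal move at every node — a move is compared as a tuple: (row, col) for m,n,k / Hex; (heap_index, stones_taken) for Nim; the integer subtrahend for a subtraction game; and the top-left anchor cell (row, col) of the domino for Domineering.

PV length from [../#./#./../..]: 3 plies

ply 1, H at ../#./#./../.. | H00=-1→##/#./#./../..; H30=+1→../#./#./##/..*; H40=+1→../#./#./../##
ply 2, V at ../#./#./##/.. | V01=-1→.#/##/#./##/..*; V11=-1→../##/##/##/..
ply 3, H at .#/##/#./##/.. | H40=+1→.#/##/#./##/##*
ply 4: .#/##/#./##/## is terminal -1 (V); from ../#./#./../.. depth 5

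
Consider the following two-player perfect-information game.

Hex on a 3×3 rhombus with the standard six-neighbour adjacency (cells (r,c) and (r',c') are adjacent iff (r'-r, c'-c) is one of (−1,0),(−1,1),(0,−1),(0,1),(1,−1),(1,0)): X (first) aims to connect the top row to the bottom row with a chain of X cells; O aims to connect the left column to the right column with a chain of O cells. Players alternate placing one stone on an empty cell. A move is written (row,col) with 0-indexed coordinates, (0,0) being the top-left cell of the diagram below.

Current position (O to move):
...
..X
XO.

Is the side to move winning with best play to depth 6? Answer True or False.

p1 O@[.../..X/XO.]: (0,0)[O../..X/XO.]-1* (0,1)[.O./..X/XO.]-1 (0,2)[..O/..X/XO.]-1 (1,0)[.../O.X/XO.]-1 (1,1)[.../.OX/XO.]-1 (2,2)[.../..X/XOO]-1
p2 X@[O../..X/XO.]: (0,1)[OX./..X/XO.]+1* (0,2)[O.X/..X/XO.]+1 (1,0)[O../X.X/XO.]+1 (1,1)[O../.XX/XO.]+1 (2,2)[O../..X/XOX]+1
p3 O@[OX./..X/XO.]: (0,2)[OXO/..X/XO.]-1* (1,0)[OX./O.X/XO.]-1 (1,1)[OX./.OX/XO.]-1 (2,2)[OX./..X/XOO]-1
p4 X@[OXO/..X/XO.]: (1,0)[OXO/X.X/XO.]+1* (1,1)[OXO/.XX/XO.]+1 (2,2)[OXO/..X/XOX]+1
p5 O@[OXO/X.X/XO.] terminal -1; root [.../..X/XO.] d6

O winning at [.../..X/XO.]: False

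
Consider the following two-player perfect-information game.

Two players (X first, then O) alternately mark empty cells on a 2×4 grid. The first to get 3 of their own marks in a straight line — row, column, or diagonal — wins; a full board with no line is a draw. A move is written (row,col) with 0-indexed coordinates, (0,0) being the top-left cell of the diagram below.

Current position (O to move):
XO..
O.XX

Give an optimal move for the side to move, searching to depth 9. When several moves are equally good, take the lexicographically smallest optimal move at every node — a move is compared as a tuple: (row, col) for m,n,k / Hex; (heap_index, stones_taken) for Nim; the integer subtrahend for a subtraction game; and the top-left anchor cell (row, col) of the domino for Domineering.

[XO../O.XX] O move#1: (0,2):-1/XOO./O.XX, (0,3):-1/XO.O/O.XX, (1,1):+0/XO../OOXX*
[XO../OOXX] X move#2: (0,2):+0/XOX./OOXX*, (0,3):+0/XO.X/OOXX
[XOX./OOXX] O move#3: (0,3):+0/XOXO/OOXX*
[XOXO/OOXX] end (terminal +0, X#4); searched XO../O.XX to 9

O's best at [XO../O.XX]: (1,1)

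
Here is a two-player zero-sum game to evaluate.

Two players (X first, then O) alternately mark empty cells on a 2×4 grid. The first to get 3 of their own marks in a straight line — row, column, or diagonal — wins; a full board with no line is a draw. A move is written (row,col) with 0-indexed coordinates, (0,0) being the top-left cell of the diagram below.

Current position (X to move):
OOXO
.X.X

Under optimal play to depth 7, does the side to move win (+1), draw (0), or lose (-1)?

[OOXO/.X.X] X move#1: (1,0):+0/OOXO/XX.X, (1,2):+1/OOXO/.XXX*
[OOXO/.XXX] end (terminal -1, O#2); searched OOXO/.X.X to 7

value(OOXO/.X.X, X) = +1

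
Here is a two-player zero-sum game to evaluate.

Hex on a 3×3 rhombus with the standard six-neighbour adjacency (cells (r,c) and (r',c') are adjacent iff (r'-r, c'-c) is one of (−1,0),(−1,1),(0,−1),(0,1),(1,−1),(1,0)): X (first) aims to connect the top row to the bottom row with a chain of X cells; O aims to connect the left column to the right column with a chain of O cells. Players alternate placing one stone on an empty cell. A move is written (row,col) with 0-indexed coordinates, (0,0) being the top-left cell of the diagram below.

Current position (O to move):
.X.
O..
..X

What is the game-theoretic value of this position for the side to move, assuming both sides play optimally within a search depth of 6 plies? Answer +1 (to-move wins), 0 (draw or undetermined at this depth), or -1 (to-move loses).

value(.X./O../..X, O) = +1

p1 O@[.X./O../..X]: (0,0)[OX./O../..X]-1 (0,2)[.XO/O../..X]-1 (1,1)[.X./OO./..X]+1* (1,2)[.X./O.O/..X]-1 (2,0)[.X./O../O.X]-1 (2,1)[.X./O../.OX]-1
p2 X@[.X./OO./..X]: (0,0)[XX./OO./..X]-1* (0,2)[.XX/OO./..X]-1 (1,2)[.X./OOX/..X]-1 (2,0)[.X./OO./X.X]-1 (2,1)[.X./OO./.XX]-1
p3 O@[XX./OO./..X]: (0,2)[XXO/OO./..X]+1* (1,2)[XX./OOO/..X]+1 (2,0)[XX./OO./O.X]+1 (2,1)[XX./OO./.OX]+1
p4 X@[XXO/OO./..X] terminal -1; root [.X./O../..X] d6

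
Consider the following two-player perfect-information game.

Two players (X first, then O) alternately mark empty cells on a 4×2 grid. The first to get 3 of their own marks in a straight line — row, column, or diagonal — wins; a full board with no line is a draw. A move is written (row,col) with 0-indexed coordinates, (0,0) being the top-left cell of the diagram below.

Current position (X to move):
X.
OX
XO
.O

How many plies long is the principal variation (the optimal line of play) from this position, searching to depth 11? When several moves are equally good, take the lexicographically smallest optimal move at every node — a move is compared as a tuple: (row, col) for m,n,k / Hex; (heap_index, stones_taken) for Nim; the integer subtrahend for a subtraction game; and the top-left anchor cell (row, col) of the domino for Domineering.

ply 1, X at X./OX/XO/.O | (0,1)=+0→XX/OX/XO/.O*; (3,0)=+0→X./OX/XO/XO
ply 2, O at XX/OX/XO/.O | (3,0)=+0→XX/OX/XO/OO*
ply 3: XX/OX/XO/OO is terminal +0 (X); from X./OX/XO/.O depth 11

PV length from [X./OX/XO/.O]: 2 plies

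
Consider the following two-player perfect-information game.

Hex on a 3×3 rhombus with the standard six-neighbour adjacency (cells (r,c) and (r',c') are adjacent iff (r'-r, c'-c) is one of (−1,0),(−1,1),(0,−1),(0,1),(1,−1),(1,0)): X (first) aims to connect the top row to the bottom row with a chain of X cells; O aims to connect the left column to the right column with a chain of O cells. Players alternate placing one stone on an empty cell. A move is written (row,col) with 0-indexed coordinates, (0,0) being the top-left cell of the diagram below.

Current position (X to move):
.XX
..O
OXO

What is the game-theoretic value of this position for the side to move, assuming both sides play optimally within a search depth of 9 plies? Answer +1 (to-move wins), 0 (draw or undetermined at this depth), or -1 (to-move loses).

ply 1, X at .XX/..O/OXO | (0,0)=-1→XXX/..O/OXO; (1,0)=-1→.XX/X.O/OXO; (1,1)=+1→.XX/.XO/OXO*
ply 2: .XX/.XO/OXO is terminal -1 (O); from .XX/..O/OXO depth 9

value(.XX/..O/OXO, X) = +1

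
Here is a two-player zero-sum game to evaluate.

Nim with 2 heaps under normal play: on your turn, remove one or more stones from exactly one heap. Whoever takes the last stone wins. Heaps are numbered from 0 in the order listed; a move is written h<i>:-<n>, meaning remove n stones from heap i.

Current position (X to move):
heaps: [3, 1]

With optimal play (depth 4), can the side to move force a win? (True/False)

ply 1, X at (3,1) | h0:-1=-1→(2,1); h0:-2=+1→(1,1)*; h0:-3=-1→(0,1); h1:-1=-1→(3,0)
ply 2, O at (1,1) | h0:-1=-1→(0,1)*; h1:-1=-1→(1,0)
ply 3, X at (0,1) | h1:-1=+1→(0,0)*
ply 4: (0,0) is terminal -1 (O); from (3,1) depth 4

X winning at [(3,1)]: True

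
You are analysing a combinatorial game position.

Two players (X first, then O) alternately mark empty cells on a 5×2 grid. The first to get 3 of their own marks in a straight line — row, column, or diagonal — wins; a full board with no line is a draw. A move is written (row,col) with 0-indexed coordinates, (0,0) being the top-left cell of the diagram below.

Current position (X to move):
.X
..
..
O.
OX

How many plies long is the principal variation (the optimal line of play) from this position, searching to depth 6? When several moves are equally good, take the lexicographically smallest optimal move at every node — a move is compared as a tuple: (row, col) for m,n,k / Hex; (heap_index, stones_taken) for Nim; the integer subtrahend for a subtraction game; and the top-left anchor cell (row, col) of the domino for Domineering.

ply 1, X at .X/../../O./OX | (0,0)=-1→XX/../../O./OX; (1,0)=-1→.X/X./../O./OX; (1,1)=-1→.X/.X/../O./OX; (2,0)=+0→.X/../X./O./OX*; (2,1)=-1→.X/../.X/O./OX; (3,1)=-1→.X/../../OX/OX
ply 2, O at .X/../X./O./OX | (0,0)=-1→OX/../X./O./OX; (1,0)=-1→.X/O./X./O./OX; (1,1)=+0→.X/.O/X./O./OX*; (2,1)=+0→.X/../XO/O./OX; (3,1)=+0→.X/../X./OO/OX
ply 3, X at .X/.O/X./O./OX | (0,0)=+0→XX/.O/X./O./OX*; (1,0)=+0→.X/XO/X./O./OX; (2,1)=+0→.X/.O/XX/O./OX; (3,1)=+0→.X/.O/X./OX/OX
ply 4, O at XX/.O/X./O./OX | (1,0)=+0→XX/OO/X./O./OX*; (2,1)=-1→XX/.O/XO/O./OX; (3,1)=-1→XX/.O/X./OO/OX
ply 5, X at XX/OO/X./O./OX | (2,1)=+0→XX/OO/XX/O./OX*; (3,1)=+0→XX/OO/X./OX/OX
ply 6, O at XX/OO/XX/O./OX | (3,1)=+0→XX/OO/XX/OO/OX*
ply 7: XX/OO/XX/OO/OX is terminal +0 (X); from .X/../../O./OX depth 6

PV length from [.X/../../O./OX]: 6 plies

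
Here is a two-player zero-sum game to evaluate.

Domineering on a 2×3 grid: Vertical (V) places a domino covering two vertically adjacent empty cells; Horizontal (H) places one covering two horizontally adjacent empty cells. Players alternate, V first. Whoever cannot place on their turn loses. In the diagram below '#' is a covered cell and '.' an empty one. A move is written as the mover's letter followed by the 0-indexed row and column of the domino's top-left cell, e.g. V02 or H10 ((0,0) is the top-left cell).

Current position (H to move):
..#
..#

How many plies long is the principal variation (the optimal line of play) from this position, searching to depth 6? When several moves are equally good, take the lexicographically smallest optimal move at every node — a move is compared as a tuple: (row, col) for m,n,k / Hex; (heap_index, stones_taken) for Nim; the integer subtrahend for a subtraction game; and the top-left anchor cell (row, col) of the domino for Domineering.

PV length from [..#/..#]: 1 ply

p1 H@[..#/..#]: H00[###/..#]+1* H10[..#/###]+1
p2 V@[###/..#] terminal -1; root [..#/..#] d6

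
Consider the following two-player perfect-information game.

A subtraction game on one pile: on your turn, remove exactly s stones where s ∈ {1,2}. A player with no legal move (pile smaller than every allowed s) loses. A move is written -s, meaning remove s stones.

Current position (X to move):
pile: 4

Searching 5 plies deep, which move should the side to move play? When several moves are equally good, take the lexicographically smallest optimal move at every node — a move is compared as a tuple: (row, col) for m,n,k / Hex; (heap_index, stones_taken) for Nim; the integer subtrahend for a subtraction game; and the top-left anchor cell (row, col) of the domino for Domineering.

[4] X move#1: -1:+1/3*, -2:-1/2
[3] O move#2: -1:-1/2*, -2:-1/1
[2] X move#3: -1:-1/1, -2:+1/0*
[0] end (terminal -1, O#4); searched 4 to 5

X's best at [4]: -1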